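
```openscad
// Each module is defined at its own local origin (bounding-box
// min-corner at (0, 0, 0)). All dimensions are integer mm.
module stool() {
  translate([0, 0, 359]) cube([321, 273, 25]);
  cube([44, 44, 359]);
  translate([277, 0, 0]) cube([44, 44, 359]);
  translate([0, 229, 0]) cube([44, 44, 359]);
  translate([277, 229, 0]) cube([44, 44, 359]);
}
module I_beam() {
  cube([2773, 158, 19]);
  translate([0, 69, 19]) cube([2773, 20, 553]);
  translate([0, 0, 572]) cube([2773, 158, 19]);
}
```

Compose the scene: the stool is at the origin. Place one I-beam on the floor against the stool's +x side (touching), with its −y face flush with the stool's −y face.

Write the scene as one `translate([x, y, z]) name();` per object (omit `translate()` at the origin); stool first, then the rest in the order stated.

stool();
translate([321, 0, 0]) I_beam();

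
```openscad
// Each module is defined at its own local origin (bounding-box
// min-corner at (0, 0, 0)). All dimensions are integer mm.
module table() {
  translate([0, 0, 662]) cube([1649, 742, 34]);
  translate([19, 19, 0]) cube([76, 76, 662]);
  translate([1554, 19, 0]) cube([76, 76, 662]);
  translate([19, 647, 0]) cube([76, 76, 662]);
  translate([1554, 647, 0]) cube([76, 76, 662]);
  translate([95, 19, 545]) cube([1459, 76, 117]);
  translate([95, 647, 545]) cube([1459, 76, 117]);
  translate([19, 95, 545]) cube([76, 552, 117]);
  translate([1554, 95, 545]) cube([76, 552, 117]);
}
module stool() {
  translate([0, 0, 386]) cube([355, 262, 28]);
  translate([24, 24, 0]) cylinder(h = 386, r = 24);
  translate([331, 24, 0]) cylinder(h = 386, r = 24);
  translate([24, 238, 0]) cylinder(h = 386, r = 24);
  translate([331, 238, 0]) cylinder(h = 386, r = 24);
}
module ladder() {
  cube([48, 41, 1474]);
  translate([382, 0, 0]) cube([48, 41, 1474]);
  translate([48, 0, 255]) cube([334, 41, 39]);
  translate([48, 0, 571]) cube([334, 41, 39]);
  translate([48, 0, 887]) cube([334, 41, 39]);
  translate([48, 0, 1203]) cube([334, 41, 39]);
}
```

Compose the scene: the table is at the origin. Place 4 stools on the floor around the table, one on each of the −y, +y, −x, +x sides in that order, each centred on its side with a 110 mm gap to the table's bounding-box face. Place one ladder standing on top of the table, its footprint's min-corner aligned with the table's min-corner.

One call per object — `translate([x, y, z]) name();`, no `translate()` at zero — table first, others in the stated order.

table();
translate([647, -372, 0]) stool();
translate([647, 852, 0]) stool();
translate([-465, 240, 0]) stool();
translate([1759, 240, 0]) stool();
translate([0, 0, 696]) ladder();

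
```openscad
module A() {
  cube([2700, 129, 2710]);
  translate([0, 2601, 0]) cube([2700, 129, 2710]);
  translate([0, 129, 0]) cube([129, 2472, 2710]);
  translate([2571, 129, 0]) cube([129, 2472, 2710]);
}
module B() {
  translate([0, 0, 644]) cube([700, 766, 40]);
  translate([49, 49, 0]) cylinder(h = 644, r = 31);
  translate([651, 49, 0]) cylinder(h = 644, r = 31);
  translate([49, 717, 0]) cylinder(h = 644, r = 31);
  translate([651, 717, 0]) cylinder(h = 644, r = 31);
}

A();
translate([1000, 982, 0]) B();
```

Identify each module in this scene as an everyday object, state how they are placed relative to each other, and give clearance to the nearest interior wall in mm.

Clearances: x = 871, y = 853; minimum 853 mm.

A is a house frame. B is a table. The table sits inside the house frame, centred. The clearance to the nearest interior wall is 853 mm.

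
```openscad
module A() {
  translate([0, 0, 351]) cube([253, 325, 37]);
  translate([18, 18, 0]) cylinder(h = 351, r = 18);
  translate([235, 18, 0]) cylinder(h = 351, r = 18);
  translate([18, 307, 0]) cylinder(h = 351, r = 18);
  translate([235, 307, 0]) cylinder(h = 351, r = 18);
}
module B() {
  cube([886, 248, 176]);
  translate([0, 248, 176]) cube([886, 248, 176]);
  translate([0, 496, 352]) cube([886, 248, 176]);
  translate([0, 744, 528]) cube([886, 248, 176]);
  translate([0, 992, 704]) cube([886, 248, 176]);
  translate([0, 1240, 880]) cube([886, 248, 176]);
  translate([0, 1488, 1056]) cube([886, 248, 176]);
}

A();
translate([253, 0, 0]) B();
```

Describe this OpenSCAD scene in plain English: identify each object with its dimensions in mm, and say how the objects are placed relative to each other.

A is a four-legged stool. The seat is 253×325 mm, 37 mm thick, top at z = 388 mm. It stands on four round legs, each 36 mm in diameter, from z = 0 to the seat underside, each leg's axis is inset half a diameter from the nearest pair of seat edges (so the leg's bounding box is flush with the corner).

B is a straight staircase of 7 solid steps. Each step is 886 mm wide (x), 248 mm deep (y, the going) and 176 mm tall (the rise). The first step rests on the floor; each subsequent step sits one going further in +y and one rise higher in +z, directly behind and above the previous step with no overlap.

The staircase is against the stool's +x side, with their −y faces flush.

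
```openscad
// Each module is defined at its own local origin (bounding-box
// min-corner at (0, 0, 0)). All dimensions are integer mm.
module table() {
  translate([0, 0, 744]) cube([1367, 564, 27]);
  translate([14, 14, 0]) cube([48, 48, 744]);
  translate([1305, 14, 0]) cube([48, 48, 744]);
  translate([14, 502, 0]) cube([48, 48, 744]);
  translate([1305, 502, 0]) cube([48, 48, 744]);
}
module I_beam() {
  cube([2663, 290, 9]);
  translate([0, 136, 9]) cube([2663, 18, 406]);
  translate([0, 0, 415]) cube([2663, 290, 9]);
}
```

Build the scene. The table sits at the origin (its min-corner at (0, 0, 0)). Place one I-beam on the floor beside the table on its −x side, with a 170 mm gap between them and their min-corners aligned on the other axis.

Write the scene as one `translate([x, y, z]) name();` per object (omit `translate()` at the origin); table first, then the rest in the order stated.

table();
translate([-2833, 0, 0]) I_beam();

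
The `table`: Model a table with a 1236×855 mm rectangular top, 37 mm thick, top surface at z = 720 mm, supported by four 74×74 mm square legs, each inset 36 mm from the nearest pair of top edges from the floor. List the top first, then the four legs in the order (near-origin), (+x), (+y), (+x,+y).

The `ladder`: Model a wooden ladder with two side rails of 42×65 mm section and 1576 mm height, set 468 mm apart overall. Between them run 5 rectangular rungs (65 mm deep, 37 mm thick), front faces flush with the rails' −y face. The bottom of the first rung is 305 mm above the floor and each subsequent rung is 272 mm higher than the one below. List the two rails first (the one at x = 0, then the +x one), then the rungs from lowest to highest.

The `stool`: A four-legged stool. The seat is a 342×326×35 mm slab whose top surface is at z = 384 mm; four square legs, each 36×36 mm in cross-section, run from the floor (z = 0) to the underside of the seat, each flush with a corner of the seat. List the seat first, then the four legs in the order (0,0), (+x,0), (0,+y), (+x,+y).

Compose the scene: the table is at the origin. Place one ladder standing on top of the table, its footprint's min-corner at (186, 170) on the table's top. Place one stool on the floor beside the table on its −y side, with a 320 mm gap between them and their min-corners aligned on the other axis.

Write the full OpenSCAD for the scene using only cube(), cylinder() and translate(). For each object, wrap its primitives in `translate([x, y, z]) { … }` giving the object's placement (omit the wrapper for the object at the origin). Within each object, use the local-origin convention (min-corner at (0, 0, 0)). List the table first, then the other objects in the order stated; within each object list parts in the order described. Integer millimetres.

translate([0, 0, 683]) cube([1236, 855, 37]);
translate([36, 36, 0]) cube([74, 74, 683]);
translate([1126, 36, 0]) cube([74, 74, 683]);
translate([36, 745, 0]) cube([74, 74, 683]);
translate([1126, 745, 0]) cube([74, 74, 683]);
translate([186, 170, 720]) {
  cube([42, 65, 1576]);
  translate([426, 0, 0]) cube([42, 65, 1576]);
  translate([42, 0, 305]) cube([384, 65, 37]);
  translate([42, 0, 577]) cube([384, 65, 37]);
  translate([42, 0, 849]) cube([384, 65, 37]);
  translate([42, 0, 1121]) cube([384, 65, 37]);
  translate([42, 0, 1393]) cube([384, 65, 37]);
}
translate([0, -646, 0]) {
  translate([0, 0, 349]) cube([342, 326, 35]);
  cube([36, 36, 349]);
  translate([306, 0, 0]) cube([36, 36, 349]);
  translate([0, 290, 0]) cube([36, 36, 349]);
  translate([306, 290, 0]) cube([36, 36, 349]);
}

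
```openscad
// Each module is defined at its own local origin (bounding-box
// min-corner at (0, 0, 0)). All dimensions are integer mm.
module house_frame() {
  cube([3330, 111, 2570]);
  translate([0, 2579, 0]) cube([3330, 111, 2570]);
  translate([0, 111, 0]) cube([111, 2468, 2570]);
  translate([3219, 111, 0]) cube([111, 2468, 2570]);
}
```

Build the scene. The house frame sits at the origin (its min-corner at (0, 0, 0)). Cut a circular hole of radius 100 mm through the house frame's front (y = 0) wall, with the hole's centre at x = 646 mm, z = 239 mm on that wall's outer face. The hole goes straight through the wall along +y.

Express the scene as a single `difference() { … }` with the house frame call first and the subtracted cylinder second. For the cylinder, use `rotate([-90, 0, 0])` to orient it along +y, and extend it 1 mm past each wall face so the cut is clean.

difference() {
  house_frame();
  translate([646, -1, 239]) rotate([-90, 0, 0]) cylinder(h = 113, r = 100);
}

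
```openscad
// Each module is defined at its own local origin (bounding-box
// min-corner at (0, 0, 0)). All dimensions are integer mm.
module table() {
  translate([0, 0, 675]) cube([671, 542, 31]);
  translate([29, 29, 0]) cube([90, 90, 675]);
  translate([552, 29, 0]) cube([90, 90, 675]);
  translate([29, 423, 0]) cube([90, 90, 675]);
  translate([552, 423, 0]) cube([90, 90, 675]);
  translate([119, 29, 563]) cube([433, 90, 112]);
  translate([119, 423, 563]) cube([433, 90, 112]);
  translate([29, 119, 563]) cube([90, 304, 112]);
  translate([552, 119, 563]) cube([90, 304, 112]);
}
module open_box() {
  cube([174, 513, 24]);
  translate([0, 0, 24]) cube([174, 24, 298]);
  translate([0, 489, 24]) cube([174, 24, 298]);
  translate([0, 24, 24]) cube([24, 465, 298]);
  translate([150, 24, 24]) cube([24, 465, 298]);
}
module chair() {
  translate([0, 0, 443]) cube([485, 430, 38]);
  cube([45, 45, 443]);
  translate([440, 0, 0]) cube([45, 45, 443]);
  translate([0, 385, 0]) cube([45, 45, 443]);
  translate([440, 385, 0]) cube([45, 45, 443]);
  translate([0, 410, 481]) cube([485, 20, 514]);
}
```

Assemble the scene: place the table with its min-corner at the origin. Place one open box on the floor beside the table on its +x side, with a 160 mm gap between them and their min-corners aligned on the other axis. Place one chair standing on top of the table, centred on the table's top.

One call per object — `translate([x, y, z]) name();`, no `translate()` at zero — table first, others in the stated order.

table();
translate([831, 0, 0]) open_box();
translate([93, 56, 706]) chair();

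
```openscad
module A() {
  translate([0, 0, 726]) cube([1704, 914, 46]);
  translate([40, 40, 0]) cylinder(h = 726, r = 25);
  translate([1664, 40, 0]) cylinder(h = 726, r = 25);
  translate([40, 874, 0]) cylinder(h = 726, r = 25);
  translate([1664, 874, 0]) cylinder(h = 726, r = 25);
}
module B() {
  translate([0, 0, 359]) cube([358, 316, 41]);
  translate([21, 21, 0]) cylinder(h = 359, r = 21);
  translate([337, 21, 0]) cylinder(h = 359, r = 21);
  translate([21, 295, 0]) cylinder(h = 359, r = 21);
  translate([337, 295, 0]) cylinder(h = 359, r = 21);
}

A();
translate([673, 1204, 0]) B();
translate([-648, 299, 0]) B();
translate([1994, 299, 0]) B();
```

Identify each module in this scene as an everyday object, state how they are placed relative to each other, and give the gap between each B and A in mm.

Each stool's nearest face is 290 mm from the table's bounding box.

A is a table. B is a stool. Three stools sit around the table at the +y, −x, +x sides. The gap between each stool and the table is 290 mm.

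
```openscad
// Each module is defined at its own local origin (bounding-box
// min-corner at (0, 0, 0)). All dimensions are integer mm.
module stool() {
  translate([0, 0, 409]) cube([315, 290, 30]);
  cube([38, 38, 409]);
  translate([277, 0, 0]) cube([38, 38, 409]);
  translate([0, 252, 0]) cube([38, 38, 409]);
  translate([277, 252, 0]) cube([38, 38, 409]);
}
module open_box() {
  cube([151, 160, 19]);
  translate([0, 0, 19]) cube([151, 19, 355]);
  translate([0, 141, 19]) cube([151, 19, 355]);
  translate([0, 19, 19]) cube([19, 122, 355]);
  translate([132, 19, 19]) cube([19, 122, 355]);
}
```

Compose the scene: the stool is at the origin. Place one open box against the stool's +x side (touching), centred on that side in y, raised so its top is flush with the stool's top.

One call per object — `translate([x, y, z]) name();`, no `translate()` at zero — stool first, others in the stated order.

stool();
translate([315, 65, 65]) open_box();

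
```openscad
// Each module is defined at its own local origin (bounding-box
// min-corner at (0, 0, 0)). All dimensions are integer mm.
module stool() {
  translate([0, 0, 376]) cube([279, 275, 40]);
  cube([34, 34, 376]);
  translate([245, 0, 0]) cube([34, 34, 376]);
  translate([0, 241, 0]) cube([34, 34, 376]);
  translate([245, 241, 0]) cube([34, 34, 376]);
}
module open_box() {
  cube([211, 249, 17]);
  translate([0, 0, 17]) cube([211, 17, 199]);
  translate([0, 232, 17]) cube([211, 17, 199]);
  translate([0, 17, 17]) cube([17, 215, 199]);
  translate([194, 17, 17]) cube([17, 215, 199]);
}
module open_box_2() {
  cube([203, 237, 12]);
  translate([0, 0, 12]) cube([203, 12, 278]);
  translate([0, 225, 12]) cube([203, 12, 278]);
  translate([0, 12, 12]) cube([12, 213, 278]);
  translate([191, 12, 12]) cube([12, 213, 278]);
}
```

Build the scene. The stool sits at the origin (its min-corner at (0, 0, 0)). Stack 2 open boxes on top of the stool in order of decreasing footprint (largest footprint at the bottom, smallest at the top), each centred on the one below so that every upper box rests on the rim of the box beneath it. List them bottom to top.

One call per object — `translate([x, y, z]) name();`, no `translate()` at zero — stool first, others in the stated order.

stool();
translate([34, 13, 416]) open_box();
translate([38, 19, 632]) open_box_2();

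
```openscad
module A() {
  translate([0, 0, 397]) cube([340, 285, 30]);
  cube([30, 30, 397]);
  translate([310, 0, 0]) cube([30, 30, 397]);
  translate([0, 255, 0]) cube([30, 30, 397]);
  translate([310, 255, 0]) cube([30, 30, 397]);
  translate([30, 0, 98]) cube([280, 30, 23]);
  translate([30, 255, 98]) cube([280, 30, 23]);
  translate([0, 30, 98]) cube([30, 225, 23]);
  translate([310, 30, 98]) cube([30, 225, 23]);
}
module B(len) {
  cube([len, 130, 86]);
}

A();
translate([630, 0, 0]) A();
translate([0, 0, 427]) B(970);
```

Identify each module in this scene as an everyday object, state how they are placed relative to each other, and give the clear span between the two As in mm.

Second stool starts at x = 630; first ends at x = 340; clear span = 630 − 340 = 290 mm.

A is a stool. B is a beam. A beam spans the tops of two stools. The clear span between the two stools is 290 mm.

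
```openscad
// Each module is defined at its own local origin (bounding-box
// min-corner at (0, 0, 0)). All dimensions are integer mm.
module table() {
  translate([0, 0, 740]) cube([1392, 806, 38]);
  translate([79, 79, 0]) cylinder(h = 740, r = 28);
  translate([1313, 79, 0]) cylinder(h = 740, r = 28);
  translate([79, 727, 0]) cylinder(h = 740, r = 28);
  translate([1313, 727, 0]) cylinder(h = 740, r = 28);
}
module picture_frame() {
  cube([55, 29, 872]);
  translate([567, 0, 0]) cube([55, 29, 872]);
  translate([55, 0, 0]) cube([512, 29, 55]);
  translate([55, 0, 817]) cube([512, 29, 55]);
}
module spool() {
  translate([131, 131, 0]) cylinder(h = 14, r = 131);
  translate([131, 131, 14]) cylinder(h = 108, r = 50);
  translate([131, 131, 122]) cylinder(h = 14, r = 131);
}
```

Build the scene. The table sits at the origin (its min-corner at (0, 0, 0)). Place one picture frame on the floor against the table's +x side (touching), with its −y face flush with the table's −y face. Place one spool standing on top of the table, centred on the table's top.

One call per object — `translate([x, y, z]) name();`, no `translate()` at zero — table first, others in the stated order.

table();
translate([1392, 0, 0]) picture_frame();
translate([565, 272, 778]) spool();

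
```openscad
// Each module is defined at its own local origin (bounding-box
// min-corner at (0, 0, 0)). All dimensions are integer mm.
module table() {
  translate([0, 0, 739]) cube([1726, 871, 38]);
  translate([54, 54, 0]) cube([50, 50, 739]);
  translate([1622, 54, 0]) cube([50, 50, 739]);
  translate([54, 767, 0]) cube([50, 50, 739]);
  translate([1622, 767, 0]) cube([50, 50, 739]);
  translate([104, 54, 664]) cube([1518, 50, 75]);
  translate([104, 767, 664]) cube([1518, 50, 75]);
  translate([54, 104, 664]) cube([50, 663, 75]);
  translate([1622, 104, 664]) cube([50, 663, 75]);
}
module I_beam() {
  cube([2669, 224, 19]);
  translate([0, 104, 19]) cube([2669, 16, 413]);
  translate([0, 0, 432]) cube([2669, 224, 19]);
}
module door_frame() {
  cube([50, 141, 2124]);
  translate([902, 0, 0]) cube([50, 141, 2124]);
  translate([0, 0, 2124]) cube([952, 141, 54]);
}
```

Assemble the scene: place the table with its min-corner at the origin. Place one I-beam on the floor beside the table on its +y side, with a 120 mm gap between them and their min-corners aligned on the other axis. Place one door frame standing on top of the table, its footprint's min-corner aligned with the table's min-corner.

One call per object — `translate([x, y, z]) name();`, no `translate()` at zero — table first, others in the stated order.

table();
translate([0, 991, 0]) I_beam();
translate([0, 0, 777]) door_frame();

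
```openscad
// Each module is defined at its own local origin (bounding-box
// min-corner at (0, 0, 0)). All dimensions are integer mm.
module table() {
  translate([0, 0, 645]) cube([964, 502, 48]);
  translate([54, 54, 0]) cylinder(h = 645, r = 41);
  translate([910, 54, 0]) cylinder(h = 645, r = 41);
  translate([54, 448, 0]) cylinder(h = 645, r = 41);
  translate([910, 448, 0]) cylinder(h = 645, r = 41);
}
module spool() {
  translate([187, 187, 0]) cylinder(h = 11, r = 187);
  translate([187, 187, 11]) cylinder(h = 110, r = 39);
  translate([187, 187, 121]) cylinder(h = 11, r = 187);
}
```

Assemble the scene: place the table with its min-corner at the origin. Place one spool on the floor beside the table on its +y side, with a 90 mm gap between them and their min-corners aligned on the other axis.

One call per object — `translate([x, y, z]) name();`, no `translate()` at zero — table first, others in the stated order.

table();
translate([0, 592, 0]) spool();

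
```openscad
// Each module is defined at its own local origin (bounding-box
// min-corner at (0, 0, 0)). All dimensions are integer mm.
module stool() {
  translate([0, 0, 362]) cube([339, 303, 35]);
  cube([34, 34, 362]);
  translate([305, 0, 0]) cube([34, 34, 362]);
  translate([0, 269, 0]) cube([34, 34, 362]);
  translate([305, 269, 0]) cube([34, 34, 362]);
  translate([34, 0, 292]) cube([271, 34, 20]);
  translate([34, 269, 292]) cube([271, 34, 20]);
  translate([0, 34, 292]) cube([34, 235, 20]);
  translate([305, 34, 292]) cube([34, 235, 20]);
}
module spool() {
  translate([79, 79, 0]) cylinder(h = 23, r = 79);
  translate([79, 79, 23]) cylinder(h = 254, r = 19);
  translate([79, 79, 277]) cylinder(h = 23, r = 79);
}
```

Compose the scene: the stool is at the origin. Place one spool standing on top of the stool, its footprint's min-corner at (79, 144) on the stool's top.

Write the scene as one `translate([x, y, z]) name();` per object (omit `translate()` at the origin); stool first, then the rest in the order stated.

stool();
translate([79, 144, 397]) spool();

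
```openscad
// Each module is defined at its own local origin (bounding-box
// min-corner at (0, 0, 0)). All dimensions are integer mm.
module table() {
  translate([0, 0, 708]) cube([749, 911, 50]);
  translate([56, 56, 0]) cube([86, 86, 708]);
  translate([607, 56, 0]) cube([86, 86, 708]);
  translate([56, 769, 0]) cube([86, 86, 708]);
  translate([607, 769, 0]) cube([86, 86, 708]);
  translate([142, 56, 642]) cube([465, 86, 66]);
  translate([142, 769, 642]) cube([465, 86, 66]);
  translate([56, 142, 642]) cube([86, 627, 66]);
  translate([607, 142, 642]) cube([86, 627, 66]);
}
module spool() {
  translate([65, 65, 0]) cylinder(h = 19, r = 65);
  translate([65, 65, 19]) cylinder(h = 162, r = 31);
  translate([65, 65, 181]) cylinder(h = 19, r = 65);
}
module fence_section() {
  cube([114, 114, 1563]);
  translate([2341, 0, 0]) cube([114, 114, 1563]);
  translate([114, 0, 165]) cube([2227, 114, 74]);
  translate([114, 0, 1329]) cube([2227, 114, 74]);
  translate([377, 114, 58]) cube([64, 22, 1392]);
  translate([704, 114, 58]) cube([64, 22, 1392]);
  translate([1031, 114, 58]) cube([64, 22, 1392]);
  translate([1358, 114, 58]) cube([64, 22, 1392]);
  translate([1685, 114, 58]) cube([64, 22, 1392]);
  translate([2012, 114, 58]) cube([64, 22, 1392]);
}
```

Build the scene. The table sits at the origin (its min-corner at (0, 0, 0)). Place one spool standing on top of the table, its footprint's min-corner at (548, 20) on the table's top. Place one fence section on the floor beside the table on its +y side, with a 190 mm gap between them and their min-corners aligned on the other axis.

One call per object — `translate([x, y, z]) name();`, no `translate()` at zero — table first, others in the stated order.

table();
translate([548, 20, 758]) spool();
translate([0, 1101, 0]) fence_section();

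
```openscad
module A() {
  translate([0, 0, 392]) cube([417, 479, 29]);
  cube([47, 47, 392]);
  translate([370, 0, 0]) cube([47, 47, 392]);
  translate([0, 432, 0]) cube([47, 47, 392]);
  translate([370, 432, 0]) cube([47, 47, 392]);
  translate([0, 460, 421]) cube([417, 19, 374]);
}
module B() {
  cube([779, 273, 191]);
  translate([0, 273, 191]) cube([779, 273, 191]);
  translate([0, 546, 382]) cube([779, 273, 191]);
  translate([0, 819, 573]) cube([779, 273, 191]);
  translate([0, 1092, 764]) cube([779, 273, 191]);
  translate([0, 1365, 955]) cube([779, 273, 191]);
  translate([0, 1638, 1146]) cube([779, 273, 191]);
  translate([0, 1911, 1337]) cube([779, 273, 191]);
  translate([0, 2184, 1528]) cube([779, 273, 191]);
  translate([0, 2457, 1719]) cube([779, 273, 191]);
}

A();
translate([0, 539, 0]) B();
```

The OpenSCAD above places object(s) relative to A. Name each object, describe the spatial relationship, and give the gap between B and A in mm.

The staircase's nearest face is 60 mm from the chair's +y face.

A is a chair. B is a staircase. The staircase is on the floor beside the chair on its +y side. The gap between the staircase and the chair is 60 mm.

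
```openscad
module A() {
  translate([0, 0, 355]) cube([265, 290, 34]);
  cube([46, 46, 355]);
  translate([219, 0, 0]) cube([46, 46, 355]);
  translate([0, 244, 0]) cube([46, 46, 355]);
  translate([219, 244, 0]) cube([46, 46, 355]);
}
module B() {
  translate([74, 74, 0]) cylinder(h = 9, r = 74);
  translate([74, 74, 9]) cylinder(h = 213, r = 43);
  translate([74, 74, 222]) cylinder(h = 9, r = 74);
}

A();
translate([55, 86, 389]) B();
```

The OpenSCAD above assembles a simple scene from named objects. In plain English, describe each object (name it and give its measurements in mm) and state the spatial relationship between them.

A is a four-legged stool. The seat is 265×290 mm, 34 mm thick, top at z = 389 mm. It stands on four square legs, each 46×46 mm in cross-section, from z = 0 to the seat underside, each flush with a corner of the seat.

B is a spool: two coaxial disc flanges of radius 74 mm and thickness 9 mm, joined by a core cylinder of radius 43 mm and height 213 mm. The lower flange rests on z = 0 and the three cylinders share a vertical axis.

The spool is on top of the stool.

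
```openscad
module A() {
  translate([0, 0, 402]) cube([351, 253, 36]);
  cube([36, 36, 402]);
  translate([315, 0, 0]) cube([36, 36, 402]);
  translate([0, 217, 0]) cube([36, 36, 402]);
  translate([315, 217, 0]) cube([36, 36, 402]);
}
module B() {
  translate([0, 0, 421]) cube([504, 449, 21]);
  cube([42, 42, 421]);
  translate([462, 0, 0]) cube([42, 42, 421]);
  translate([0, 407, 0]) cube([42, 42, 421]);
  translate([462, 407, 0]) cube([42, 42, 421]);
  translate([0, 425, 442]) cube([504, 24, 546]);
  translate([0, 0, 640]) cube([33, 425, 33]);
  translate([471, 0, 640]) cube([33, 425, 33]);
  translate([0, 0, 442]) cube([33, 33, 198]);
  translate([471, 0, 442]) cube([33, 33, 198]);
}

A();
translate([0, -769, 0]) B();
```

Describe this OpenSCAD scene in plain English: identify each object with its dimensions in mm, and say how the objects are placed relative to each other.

A is a four-legged stool. The seat is 351×253 mm, 36 mm thick, top at z = 438 mm. It stands on four square legs, each 36×36 mm in cross-section, from z = 0 to the seat underside, each flush with a corner of the seat.

B is a chair: 504×449 mm seat, 21 mm thick, top at z = 442 mm, on four 42 mm square corner legs flush with the seat edges. A 24 mm thick backrest slab spans the full seat width, extending 546 mm above the seat top, its back face flush with the seat's +y edge. Two armrests of 33×33 mm section run along each side from the seat's front edge to the front of the backrest, top faces 231 mm above the seat top and outer faces flush with the seat's x-edges; a 33×33 mm post under the front of each armrest stands on the seat at the front corner.

The chair is on the floor beside the stool on its −y side.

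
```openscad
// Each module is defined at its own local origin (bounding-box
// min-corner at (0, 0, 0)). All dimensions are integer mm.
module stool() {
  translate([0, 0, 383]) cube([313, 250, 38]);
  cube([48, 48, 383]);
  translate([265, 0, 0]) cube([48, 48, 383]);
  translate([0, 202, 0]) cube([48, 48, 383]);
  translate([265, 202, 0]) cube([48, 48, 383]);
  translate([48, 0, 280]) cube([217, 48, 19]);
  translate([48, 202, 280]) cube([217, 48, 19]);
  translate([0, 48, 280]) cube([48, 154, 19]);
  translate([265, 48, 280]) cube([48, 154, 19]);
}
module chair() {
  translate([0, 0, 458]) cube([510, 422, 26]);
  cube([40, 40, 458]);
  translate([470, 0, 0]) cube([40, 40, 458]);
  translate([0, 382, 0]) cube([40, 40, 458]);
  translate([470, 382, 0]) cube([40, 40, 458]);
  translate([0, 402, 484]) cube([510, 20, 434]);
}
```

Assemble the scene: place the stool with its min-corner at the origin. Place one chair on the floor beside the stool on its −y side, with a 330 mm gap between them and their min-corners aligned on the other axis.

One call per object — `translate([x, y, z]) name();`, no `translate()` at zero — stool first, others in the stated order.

stool();
translate([0, -752, 0]) chair();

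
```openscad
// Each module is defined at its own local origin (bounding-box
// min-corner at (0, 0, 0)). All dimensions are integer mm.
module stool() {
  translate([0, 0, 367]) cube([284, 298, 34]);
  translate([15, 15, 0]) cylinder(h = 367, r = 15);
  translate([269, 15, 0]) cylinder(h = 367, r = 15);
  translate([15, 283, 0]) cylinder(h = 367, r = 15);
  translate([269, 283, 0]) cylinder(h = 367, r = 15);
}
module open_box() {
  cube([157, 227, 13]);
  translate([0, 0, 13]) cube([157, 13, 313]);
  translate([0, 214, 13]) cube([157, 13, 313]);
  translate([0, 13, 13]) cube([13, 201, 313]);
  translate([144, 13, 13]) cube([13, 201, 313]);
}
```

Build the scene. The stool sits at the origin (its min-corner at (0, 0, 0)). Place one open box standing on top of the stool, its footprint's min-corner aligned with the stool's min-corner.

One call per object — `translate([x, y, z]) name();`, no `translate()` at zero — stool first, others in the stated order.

stool();
translate([0, 0, 401]) open_box();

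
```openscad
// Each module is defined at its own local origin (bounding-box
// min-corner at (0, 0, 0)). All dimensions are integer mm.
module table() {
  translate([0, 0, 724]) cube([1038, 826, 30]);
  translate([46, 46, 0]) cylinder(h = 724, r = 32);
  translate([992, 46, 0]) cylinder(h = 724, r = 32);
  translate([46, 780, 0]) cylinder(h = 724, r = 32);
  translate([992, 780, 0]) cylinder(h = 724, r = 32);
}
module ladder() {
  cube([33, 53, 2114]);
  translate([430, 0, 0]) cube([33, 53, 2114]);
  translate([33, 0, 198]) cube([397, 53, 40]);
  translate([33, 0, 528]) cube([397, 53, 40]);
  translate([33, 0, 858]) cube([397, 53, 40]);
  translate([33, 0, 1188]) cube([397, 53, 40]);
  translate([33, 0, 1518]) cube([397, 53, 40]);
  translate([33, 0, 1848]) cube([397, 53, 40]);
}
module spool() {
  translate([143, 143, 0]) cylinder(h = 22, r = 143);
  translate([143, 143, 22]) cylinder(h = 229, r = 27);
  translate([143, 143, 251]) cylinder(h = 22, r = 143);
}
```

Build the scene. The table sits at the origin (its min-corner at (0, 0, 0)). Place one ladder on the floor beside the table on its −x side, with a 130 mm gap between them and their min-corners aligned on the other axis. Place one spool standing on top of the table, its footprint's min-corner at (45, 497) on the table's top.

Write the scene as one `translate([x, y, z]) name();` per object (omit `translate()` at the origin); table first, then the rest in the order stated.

table();
translate([-593, 0, 0]) ladder();
translate([45, 497, 754]) spool();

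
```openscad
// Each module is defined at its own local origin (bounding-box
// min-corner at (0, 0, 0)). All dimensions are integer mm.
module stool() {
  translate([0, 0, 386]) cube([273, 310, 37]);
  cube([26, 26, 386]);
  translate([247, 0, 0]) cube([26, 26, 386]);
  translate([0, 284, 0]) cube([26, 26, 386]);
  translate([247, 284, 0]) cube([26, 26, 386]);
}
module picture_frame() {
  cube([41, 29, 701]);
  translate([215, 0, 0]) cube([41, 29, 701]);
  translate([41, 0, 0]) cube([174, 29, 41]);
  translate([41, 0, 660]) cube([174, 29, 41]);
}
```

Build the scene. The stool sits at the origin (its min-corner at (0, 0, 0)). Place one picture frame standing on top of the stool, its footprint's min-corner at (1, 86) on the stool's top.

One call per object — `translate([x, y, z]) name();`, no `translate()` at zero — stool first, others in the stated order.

stool();
translate([1, 86, 423]) picture_frame();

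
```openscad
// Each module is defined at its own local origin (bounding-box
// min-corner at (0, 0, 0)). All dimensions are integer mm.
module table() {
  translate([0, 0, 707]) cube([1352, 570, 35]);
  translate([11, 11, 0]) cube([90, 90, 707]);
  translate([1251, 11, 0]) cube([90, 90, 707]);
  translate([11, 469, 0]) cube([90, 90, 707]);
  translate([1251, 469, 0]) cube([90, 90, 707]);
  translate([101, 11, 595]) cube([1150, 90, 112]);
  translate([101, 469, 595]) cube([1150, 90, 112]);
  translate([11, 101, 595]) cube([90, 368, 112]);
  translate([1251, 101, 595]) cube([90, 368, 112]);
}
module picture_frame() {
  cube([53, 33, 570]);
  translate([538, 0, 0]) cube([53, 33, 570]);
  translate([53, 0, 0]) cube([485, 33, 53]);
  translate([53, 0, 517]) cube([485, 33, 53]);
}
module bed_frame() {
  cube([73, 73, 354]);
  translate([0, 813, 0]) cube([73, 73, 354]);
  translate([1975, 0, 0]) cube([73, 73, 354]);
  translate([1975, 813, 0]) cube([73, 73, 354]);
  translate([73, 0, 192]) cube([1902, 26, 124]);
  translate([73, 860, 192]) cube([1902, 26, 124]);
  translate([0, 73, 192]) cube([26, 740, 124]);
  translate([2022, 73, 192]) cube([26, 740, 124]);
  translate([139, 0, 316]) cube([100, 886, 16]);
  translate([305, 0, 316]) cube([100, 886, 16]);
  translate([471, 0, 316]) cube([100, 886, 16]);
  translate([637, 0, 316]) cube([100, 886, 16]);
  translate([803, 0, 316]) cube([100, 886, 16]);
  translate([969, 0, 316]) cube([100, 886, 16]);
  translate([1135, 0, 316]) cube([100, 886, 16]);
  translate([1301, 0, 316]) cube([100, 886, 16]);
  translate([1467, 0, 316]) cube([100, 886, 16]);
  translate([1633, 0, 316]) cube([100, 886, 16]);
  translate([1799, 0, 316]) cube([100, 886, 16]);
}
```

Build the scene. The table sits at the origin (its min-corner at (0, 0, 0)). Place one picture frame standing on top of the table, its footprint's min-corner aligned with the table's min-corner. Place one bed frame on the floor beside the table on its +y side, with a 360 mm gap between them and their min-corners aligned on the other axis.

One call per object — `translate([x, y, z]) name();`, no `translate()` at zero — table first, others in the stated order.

table();
translate([0, 0, 742]) picture_frame();
translate([0, 930, 0]) bed_frame();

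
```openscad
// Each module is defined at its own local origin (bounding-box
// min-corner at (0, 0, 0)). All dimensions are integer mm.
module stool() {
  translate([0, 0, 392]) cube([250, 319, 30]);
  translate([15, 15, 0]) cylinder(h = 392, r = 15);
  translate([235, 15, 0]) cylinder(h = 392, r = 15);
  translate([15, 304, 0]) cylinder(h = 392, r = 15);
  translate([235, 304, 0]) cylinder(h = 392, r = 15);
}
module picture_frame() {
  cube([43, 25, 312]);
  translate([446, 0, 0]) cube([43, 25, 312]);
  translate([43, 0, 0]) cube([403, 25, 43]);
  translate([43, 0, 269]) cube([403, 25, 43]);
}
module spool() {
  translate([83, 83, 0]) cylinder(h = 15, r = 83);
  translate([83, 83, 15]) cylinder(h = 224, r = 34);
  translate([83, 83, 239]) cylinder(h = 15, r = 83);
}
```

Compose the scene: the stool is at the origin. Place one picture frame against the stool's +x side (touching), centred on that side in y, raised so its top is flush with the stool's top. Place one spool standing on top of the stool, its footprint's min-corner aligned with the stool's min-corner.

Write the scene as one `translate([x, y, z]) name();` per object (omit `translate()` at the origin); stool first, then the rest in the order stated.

stool();
translate([250, 147, 110]) picture_frame();
translate([0, 0, 422]) spool();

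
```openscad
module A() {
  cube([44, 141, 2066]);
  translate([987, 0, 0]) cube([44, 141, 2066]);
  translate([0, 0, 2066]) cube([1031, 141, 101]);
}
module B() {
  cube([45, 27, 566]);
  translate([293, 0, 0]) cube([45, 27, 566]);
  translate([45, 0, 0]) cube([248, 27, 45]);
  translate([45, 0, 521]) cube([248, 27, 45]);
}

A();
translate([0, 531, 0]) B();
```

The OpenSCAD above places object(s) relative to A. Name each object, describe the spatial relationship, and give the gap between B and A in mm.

A is a door frame. B is a picture frame. The picture frame is on the floor beside the door frame on its +y side. The gap between the picture frame and the door frame is 390 mm.

The picture frame's nearest face is 390 mm from the door frame's +y face.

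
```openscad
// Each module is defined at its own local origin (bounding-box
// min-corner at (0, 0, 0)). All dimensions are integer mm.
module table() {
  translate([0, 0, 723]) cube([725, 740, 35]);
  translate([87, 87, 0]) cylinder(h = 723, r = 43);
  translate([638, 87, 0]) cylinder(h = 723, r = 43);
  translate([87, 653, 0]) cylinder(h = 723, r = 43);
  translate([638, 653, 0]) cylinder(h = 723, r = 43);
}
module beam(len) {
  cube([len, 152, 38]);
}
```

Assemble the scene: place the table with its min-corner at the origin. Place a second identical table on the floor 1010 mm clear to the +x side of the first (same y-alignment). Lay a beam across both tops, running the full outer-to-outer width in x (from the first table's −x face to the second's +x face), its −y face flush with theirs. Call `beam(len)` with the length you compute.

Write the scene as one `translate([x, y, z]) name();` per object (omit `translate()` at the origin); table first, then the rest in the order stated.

table();
translate([1735, 0, 0]) table();
translate([0, 0, 758]) beam(2460);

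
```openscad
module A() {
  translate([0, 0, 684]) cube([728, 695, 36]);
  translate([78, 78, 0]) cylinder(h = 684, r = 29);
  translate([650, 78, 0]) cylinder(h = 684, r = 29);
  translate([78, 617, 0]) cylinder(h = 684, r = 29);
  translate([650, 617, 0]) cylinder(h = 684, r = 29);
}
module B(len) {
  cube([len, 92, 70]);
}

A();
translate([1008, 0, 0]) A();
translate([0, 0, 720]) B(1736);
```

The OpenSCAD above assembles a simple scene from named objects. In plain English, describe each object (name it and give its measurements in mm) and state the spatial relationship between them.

A is a rectangular dining table. The top is 728×695×36 mm with its upper surface at z = 720 mm. It stands on four round legs of 58 mm diameter, each leg's bounding box inset 49 mm from the nearest pair of top edges, running from the floor to the underside of the top.

B is a rectangular beam 1736 mm long (x), 92 mm deep (y), 70 mm thick (z).

The beam spans the tops of two tables placed 280 mm apart, resting at z = 720 mm.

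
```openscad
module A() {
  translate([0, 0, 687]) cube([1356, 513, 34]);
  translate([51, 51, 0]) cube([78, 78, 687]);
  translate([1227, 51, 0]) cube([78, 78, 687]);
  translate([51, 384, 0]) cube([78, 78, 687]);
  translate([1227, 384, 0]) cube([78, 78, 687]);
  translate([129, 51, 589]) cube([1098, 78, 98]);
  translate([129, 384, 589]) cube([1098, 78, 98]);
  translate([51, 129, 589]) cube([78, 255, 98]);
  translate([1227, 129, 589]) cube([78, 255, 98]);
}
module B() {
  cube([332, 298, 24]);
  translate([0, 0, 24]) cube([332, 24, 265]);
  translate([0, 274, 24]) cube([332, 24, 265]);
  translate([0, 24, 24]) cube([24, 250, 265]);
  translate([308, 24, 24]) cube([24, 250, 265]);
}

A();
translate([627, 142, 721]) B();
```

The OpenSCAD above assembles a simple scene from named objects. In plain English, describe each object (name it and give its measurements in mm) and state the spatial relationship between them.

A is a rectangular dining table. The top is 1356×513×34 mm with its upper surface at z = 721 mm. It stands on four 78×78 mm square legs, each inset 51 mm from the nearest pair of top edges, running from the floor to the underside of the top. Four apron rails, 78 mm thick and 98 mm tall, run between adjacent legs with their top edges flush with the underside of the top and their outer faces flush with the legs' outer faces.

B is an open-topped rectangular box: outside dimensions 332×298×289 mm, with a uniform wall and base thickness of 24 mm. The base is a full 332×298 slab on the floor; four walls sit on top of the base. The front and back walls (the −y and +y sides) span the full width; the two side walls fit between them.

The open box is on top of the table.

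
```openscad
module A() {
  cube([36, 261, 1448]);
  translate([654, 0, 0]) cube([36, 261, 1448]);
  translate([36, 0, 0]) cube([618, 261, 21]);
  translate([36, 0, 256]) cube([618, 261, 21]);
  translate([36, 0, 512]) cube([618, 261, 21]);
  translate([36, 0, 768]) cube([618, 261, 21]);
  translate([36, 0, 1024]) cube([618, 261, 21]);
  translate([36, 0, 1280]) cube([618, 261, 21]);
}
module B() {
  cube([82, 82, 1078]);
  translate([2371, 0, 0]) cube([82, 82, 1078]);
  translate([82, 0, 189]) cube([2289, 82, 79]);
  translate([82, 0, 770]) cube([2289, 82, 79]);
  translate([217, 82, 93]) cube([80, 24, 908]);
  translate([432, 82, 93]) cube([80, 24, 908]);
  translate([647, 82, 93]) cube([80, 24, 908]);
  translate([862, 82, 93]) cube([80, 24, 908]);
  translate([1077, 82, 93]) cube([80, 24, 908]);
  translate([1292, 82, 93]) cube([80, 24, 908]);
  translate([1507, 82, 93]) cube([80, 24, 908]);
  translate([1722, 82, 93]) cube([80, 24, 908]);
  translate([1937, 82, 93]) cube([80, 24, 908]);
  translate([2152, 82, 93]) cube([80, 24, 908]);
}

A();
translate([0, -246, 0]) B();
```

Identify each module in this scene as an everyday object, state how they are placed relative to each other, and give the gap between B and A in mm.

A is a bookshelf. B is a fence section. The fence section is on the floor beside the bookshelf on its −y side. The gap between the fence section and the bookshelf is 140 mm.

The fence section's nearest face is 140 mm from the bookshelf's −y face.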